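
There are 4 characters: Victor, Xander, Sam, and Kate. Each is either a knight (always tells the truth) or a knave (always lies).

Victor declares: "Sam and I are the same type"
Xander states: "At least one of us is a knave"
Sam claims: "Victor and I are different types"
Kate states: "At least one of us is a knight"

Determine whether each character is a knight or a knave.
Victor is a knave.
Xander is a knight.
Sam is a knight.
Kate is a knight.

Verification:
- Victor (knave) says "Sam and I are the same type" - this is FALSE (a lie) because Victor is a knave and Sam is a knight.
- Xander (knight) says "At least one of us is a knave" - this is TRUE because Victor is a knave.
- Sam (knight) says "Victor and I are different types" - this is TRUE because Sam is a knight and Victor is a knave.
- Kate (knight) says "At least one of us is a knight" - this is TRUE because Xander, Sam, and Kate are knights.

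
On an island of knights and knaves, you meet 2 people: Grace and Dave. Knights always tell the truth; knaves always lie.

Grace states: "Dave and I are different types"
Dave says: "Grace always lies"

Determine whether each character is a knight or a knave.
Grace is a knight.
Dave is a knave.

Verification:
- Grace (knight) says "Dave and I are different types" - this is TRUE because Grace is a knight and Dave is a knave.
- Dave (knave) says "Grace always lies" - this is FALSE (a lie) because Grace is a knight.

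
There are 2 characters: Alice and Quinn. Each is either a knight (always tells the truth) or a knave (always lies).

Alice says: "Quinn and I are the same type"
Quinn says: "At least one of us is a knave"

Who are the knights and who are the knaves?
Alice is a knave.
Quinn is a knight.

Verification:
- Alice (knave) says "Quinn and I are the same type" - this is FALSE (a lie) because Alice is a knave and Quinn is a knight.
- Quinn (knight) says "At least one of us is a knave" - this is TRUE because Alice is a knave.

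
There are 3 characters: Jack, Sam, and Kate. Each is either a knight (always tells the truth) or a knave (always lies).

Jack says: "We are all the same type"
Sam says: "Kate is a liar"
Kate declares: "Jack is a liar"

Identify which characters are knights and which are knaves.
Jack is a knave.
Sam is a knave.
Kate is a knight.

Verification:
- Jack (knave) says "We are all the same type" - this is FALSE (a lie) because Kate is a knight and Jack and Sam are knaves.
- Sam (knave) says "Kate is a liar" - this is FALSE (a lie) because Kate is a knight.
- Kate (knight) says "Jack is a liar" - this is TRUE because Jack is a knave.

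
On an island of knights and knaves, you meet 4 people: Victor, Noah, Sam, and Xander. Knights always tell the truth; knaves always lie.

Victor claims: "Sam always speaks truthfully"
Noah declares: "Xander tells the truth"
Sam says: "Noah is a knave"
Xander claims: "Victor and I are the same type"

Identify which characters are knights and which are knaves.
Victor is a knight.
Noah is a knave.
Sam is a knight.
Xander is a knave.

Verification:
- Victor (knight) says "Sam always speaks truthfully" - this is TRUE because Sam is a knight.
- Noah (knave) says "Xander tells the truth" - this is FALSE (a lie) because Xander is a knave.
- Sam (knight) says "Noah is a knave" - this is TRUE because Noah is a knave.
- Xander (knave) says "Victor and I are the same type" - this is FALSE (a lie) because Xander is a knave and Victor is a knight.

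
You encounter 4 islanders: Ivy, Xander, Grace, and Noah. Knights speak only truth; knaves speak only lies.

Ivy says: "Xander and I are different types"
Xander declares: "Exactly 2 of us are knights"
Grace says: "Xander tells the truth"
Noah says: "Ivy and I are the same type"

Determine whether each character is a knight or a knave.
Ivy is a knight.
Xander is a knave.
Grace is a knave.
Noah is a knave.

Verification:
- Ivy (knight) says "Xander and I are different types" - this is TRUE because Ivy is a knight and Xander is a knave.
- Xander (knave) says "Exactly 2 of us are knights" - this is FALSE (a lie) because there are 1 knights.
- Grace (knave) says "Xander tells the truth" - this is FALSE (a lie) because Xander is a knave.
- Noah (knave) says "Ivy and I are the same type" - this is FALSE (a lie) because Noah is a knave and Ivy is a knight.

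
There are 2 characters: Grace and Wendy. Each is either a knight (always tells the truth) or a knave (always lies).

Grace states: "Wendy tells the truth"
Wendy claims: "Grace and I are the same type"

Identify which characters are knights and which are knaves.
Grace is a knight.
Wendy is a knight.

Verification:
- Grace (knight) says "Wendy tells the truth" - this is TRUE because Wendy is a knight.
- Wendy (knight) says "Grace and I are the same type" - this is TRUE because Wendy is a knight and Grace is a knight.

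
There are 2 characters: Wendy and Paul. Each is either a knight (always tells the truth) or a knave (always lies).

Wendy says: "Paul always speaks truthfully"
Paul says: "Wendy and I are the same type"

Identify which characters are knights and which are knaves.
Wendy is a knight.
Paul is a knight.

Verification:
- Wendy (knight) says "Paul always speaks truthfully" - this is TRUE because Paul is a knight.
- Paul (knight) says "Wendy and I are the same type" - this is TRUE because Paul is a knight and Wendy is a knight.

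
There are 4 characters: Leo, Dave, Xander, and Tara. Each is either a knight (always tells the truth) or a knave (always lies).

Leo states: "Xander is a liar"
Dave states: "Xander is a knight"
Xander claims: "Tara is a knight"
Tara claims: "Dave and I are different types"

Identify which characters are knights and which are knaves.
Leo is a knight.
Dave is a knave.
Xander is a knave.
Tara is a knave.

Verification:
- Leo (knight) says "Xander is a liar" - this is TRUE because Xander is a knave.
- Dave (knave) says "Xander is a knight" - this is FALSE (a lie) because Xander is a knave.
- Xander (knave) says "Tara is a knight" - this is FALSE (a lie) because Tara is a knave.
- Tara (knave) says "Dave and I are different types" - this is FALSE (a lie) because Tara is a knave and Dave is a knave.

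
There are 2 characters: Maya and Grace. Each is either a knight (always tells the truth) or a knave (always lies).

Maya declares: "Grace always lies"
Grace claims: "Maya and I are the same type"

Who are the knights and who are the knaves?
Maya is a knight.
Grace is a knave.

Verification:
- Maya (knight) says "Grace always lies" - this is TRUE because Grace is a knave.
- Grace (knave) says "Maya and I are the same type" - this is FALSE (a lie) because Grace is a knave and Maya is a knight.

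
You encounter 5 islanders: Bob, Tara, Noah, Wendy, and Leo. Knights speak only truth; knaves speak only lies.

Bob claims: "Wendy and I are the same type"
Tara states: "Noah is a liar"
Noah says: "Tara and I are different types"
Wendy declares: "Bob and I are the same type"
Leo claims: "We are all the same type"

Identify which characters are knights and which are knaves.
Bob is a knight.
Tara is a knave.
Noah is a knight.
Wendy is a knight.
Leo is a knave.

Verification:
- Bob (knight) says "Wendy and I are the same type" - this is TRUE because Bob is a knight and Wendy is a knight.
- Tara (knave) says "Noah is a liar" - this is FALSE (a lie) because Noah is a knight.
- Noah (knight) says "Tara and I are different types" - this is TRUE because Noah is a knight and Tara is a knave.
- Wendy (knight) says "Bob and I are the same type" - this is TRUE because Wendy is a knight and Bob is a knight.
- Leo (knave) says "We are all the same type" - this is FALSE (a lie) because Bob, Noah, and Wendy are knights and Tara and Leo are knaves.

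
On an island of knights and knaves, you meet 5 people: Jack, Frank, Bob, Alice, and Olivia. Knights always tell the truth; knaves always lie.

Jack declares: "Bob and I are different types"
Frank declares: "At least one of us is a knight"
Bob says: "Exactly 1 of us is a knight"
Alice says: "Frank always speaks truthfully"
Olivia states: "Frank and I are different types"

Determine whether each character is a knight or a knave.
Jack is a knave.
Frank is a knave.
Bob is a knave.
Alice is a knave.
Olivia is a knave.

Verification:
- Jack (knave) says "Bob and I are different types" - this is FALSE (a lie) because Jack is a knave and Bob is a knave.
- Frank (knave) says "At least one of us is a knight" - this is FALSE (a lie) because no one is a knight.
- Bob (knave) says "Exactly 1 of us is a knight" - this is FALSE (a lie) because there are 0 knights.
- Alice (knave) says "Frank always speaks truthfully" - this is FALSE (a lie) because Frank is a knave.
- Olivia (knave) says "Frank and I are different types" - this is FALSE (a lie) because Olivia is a knave and Frank is a knave.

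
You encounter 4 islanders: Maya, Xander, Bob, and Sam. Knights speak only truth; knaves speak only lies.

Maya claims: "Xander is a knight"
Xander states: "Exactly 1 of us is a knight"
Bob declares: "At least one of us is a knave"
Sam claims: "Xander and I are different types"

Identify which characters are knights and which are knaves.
Maya is a knave.
Xander is a knave.
Bob is a knight.
Sam is a knight.

Verification:
- Maya (knave) says "Xander is a knight" - this is FALSE (a lie) because Xander is a knave.
- Xander (knave) says "Exactly 1 of us is a knight" - this is FALSE (a lie) because there are 2 knights.
- Bob (knight) says "At least one of us is a knave" - this is TRUE because Maya and Xander are knaves.
- Sam (knight) says "Xander and I are different types" - this is TRUE because Sam is a knight and Xander is a knave.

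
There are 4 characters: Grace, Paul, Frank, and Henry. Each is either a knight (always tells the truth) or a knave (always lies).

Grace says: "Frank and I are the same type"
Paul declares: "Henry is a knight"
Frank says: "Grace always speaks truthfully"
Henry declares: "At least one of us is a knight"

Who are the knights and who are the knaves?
Grace is a knight.
Paul is a knight.
Frank is a knight.
Henry is a knight.

Verification:
- Grace (knight) says "Frank and I are the same type" - this is TRUE because Grace is a knight and Frank is a knight.
- Paul (knight) says "Henry is a knight" - this is TRUE because Henry is a knight.
- Frank (knight) says "Grace always speaks truthfully" - this is TRUE because Grace is a knight.
- Henry (knight) says "At least one of us is a knight" - this is TRUE because Grace, Paul, Frank, and Henry are knights.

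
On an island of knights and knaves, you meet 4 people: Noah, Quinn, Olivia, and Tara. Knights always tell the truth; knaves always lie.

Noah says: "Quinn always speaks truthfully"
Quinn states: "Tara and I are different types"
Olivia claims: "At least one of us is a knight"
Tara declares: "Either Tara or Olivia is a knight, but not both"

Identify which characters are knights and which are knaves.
Noah is a knave.
Quinn is a knave.
Olivia is a knave.
Tara is a knave.

Verification:
- Noah (knave) says "Quinn always speaks truthfully" - this is FALSE (a lie) because Quinn is a knave.
- Quinn (knave) says "Tara and I are different types" - this is FALSE (a lie) because Quinn is a knave and Tara is a knave.
- Olivia (knave) says "At least one of us is a knight" - this is FALSE (a lie) because no one is a knight.
- Tara (knave) says "Either Tara or Olivia is a knight, but not both" - this is FALSE (a lie) because Tara is a knave and Olivia is a knave.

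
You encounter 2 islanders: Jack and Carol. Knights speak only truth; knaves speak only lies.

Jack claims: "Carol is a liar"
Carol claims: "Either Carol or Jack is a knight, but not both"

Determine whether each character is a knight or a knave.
Jack is a knave.
Carol is a knight.

Verification:
- Jack (knave) says "Carol is a liar" - this is FALSE (a lie) because Carol is a knight.
- Carol (knight) says "Either Carol or Jack is a knight, but not both" - this is TRUE because Carol is a knight and Jack is a knave.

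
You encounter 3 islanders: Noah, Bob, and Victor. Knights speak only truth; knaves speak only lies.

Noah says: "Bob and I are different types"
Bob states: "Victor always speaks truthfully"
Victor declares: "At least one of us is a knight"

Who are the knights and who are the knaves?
Noah is a knave.
Bob is a knave.
Victor is a knave.

Verification:
- Noah (knave) says "Bob and I are different types" - this is FALSE (a lie) because Noah is a knave and Bob is a knave.
- Bob (knave) says "Victor always speaks truthfully" - this is FALSE (a lie) because Victor is a knave.
- Victor (knave) says "At least one of us is a knight" - this is FALSE (a lie) because no one is a knight.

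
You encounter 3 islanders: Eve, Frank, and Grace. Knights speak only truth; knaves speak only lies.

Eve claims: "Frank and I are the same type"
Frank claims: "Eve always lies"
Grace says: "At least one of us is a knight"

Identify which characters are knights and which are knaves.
Eve is a knave.
Frank is a knight.
Grace is a knight.

Verification:
- Eve (knave) says "Frank and I are the same type" - this is FALSE (a lie) because Eve is a knave and Frank is a knight.
- Frank (knight) says "Eve always lies" - this is TRUE because Eve is a knave.
- Grace (knight) says "At least one of us is a knight" - this is TRUE because Frank and Grace are knights.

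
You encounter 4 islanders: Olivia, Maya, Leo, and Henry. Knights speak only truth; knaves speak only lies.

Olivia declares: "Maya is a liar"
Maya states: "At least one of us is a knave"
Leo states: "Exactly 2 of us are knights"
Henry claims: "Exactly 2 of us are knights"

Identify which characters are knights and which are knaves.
Olivia is a knave.
Maya is a knight.
Leo is a knave.
Henry is a knave.

Verification:
- Olivia (knave) says "Maya is a liar" - this is FALSE (a lie) because Maya is a knight.
- Maya (knight) says "At least one of us is a knave" - this is TRUE because Olivia, Leo, and Henry are knaves.
- Leo (knave) says "Exactly 2 of us are knights" - this is FALSE (a lie) because there are 1 knights.
- Henry (knave) says "Exactly 2 of us are knights" - this is FALSE (a lie) because there are 1 knights.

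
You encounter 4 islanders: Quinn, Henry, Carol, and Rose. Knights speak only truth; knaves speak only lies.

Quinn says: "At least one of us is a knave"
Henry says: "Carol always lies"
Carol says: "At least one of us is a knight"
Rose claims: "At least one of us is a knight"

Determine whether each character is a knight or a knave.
Quinn is a knight.
Henry is a knave.
Carol is a knight.
Rose is a knight.

Verification:
- Quinn (knight) says "At least one of us is a knave" - this is TRUE because Henry is a knave.
- Henry (knave) says "Carol always lies" - this is FALSE (a lie) because Carol is a knight.
- Carol (knight) says "At least one of us is a knight" - this is TRUE because Quinn, Carol, and Rose are knights.
- Rose (knight) says "At least one of us is a knight" - this is TRUE because Quinn, Carol, and Rose are knights.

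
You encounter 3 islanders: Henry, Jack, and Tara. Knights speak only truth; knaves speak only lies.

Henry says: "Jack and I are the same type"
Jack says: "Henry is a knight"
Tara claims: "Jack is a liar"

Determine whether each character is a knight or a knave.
Henry is a knight.
Jack is a knight.
Tara is a knave.

Verification:
- Henry (knight) says "Jack and I are the same type" - this is TRUE because Henry is a knight and Jack is a knight.
- Jack (knight) says "Henry is a knight" - this is TRUE because Henry is a knight.
- Tara (knave) says "Jack is a liar" - this is FALSE (a lie) because Jack is a knight.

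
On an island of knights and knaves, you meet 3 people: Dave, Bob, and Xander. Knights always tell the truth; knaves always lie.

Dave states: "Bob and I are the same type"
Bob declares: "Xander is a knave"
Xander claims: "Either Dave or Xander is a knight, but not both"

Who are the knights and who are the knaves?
Dave is a knave.
Bob is a knight.
Xander is a knave.

Verification:
- Dave (knave) says "Bob and I are the same type" - this is FALSE (a lie) because Dave is a knave and Bob is a knight.
- Bob (knight) says "Xander is a knave" - this is TRUE because Xander is a knave.
- Xander (knave) says "Either Dave or Xander is a knight, but not both" - this is FALSE (a lie) because Dave is a knave and Xander is a knave.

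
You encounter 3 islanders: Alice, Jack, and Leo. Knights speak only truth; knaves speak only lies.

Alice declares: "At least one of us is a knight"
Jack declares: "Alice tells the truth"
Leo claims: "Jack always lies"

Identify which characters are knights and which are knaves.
Alice is a knight.
Jack is a knight.
Leo is a knave.

Verification:
- Alice (knight) says "At least one of us is a knight" - this is TRUE because Alice and Jack are knights.
- Jack (knight) says "Alice tells the truth" - this is TRUE because Alice is a knight.
- Leo (knave) says "Jack always lies" - this is FALSE (a lie) because Jack is a knight.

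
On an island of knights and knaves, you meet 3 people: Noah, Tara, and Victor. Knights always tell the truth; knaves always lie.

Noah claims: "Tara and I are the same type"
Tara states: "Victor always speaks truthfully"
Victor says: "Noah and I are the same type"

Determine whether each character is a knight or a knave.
Noah is a knight.
Tara is a knight.
Victor is a knight.

Verification:
- Noah (knight) says "Tara and I are the same type" - this is TRUE because Noah is a knight and Tara is a knight.
- Tara (knight) says "Victor always speaks truthfully" - this is TRUE because Victor is a knight.
- Victor (knight) says "Noah and I are the same type" - this is TRUE because Victor is a knight and Noah is a knight.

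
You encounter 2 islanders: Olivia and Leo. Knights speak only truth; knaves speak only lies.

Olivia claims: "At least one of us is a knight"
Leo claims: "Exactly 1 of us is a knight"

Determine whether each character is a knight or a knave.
Olivia is a knave.
Leo is a knave.

Verification:
- Olivia (knave) says "At least one of us is a knight" - this is FALSE (a lie) because no one is a knight.
- Leo (knave) says "Exactly 1 of us is a knight" - this is FALSE (a lie) because there are 0 knights.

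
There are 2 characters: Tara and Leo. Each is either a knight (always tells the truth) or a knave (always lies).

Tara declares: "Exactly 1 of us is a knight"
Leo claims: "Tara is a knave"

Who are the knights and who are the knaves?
Tara is a knight.
Leo is a knave.

Verification:
- Tara (knight) says "Exactly 1 of us is a knight" - this is TRUE because there are 1 knights.
- Leo (knave) says "Tara is a knave" - this is FALSE (a lie) because Tara is a knight.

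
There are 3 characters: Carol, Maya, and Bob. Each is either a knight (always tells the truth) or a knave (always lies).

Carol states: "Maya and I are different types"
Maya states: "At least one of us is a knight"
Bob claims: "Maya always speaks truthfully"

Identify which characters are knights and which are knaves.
Carol is a knave.
Maya is a knave.
Bob is a knave.

Verification:
- Carol (knave) says "Maya and I are different types" - this is FALSE (a lie) because Carol is a knave and Maya is a knave.
- Maya (knave) says "At least one of us is a knight" - this is FALSE (a lie) because no one is a knight.
- Bob (knave) says "Maya always speaks truthfully" - this is FALSE (a lie) because Maya is a knave.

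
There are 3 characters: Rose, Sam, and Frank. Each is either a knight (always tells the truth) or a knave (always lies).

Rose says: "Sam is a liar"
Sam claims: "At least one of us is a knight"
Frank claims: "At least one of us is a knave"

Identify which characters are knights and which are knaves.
Rose is a knave.
Sam is a knight.
Frank is a knight.

Verification:
- Rose (knave) says "Sam is a liar" - this is FALSE (a lie) because Sam is a knight.
- Sam (knight) says "At least one of us is a knight" - this is TRUE because Sam and Frank are knights.
- Frank (knight) says "At least one of us is a knave" - this is TRUE because Rose is a knave.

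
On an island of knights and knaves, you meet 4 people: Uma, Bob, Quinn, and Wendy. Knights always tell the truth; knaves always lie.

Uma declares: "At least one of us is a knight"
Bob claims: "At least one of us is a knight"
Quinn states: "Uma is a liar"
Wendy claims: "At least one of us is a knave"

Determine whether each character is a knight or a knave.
Uma is a knight.
Bob is a knight.
Quinn is a knave.
Wendy is a knight.

Verification:
- Uma (knight) says "At least one of us is a knight" - this is TRUE because Uma, Bob, and Wendy are knights.
- Bob (knight) says "At least one of us is a knight" - this is TRUE because Uma, Bob, and Wendy are knights.
- Quinn (knave) says "Uma is a liar" - this is FALSE (a lie) because Uma is a knight.
- Wendy (knight) says "At least one of us is a knave" - this is TRUE because Quinn is a knave.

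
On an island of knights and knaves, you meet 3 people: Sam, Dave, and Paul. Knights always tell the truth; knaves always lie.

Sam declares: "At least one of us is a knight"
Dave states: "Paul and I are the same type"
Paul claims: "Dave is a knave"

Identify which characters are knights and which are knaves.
Sam is a knight.
Dave is a knave.
Paul is a knight.

Verification:
- Sam (knight) says "At least one of us is a knight" - this is TRUE because Sam and Paul are knights.
- Dave (knave) says "Paul and I are the same type" - this is FALSE (a lie) because Dave is a knave and Paul is a knight.
- Paul (knight) says "Dave is a knave" - this is TRUE because Dave is a knave.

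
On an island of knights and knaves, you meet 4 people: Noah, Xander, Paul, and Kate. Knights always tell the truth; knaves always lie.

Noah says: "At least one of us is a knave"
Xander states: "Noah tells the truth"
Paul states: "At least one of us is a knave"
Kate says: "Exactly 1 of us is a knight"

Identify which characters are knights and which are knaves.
Noah is a knight.
Xander is a knight.
Paul is a knight.
Kate is a knave.

Verification:
- Noah (knight) says "At least one of us is a knave" - this is TRUE because Kate is a knave.
- Xander (knight) says "Noah tells the truth" - this is TRUE because Noah is a knight.
- Paul (knight) says "At least one of us is a knave" - this is TRUE because Kate is a knave.
- Kate (knave) says "Exactly 1 of us is a knight" - this is FALSE (a lie) because there are 3 knights.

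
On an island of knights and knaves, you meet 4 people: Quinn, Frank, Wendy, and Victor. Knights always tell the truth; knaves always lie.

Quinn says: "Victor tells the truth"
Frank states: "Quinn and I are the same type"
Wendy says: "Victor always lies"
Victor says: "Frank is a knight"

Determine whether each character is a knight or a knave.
Quinn is a knight.
Frank is a knight.
Wendy is a knave.
Victor is a knight.

Verification:
- Quinn (knight) says "Victor tells the truth" - this is TRUE because Victor is a knight.
- Frank (knight) says "Quinn and I are the same type" - this is TRUE because Frank is a knight and Quinn is a knight.
- Wendy (knave) says "Victor always lies" - this is FALSE (a lie) because Victor is a knight.
- Victor (knight) says "Frank is a knight" - this is TRUE because Frank is a knight.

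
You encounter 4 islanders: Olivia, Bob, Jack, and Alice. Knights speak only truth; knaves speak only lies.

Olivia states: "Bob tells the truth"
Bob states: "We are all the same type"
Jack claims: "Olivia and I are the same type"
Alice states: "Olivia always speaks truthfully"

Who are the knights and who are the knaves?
Olivia is a knight.
Bob is a knight.
Jack is a knight.
Alice is a knight.

Verification:
- Olivia (knight) says "Bob tells the truth" - this is TRUE because Bob is a knight.
- Bob (knight) says "We are all the same type" - this is TRUE because Olivia, Bob, Jack, and Alice are knights.
- Jack (knight) says "Olivia and I are the same type" - this is TRUE because Jack is a knight and Olivia is a knight.
- Alice (knight) says "Olivia always speaks truthfully" - this is TRUE because Olivia is a knight.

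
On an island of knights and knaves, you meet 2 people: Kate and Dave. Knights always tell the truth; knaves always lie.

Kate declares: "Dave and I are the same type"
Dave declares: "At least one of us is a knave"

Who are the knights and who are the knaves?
Kate is a knave.
Dave is a knight.

Verification:
- Kate (knave) says "Dave and I are the same type" - this is FALSE (a lie) because Kate is a knave and Dave is a knight.
- Dave (knight) says "At least one of us is a knave" - this is TRUE because Kate is a knave.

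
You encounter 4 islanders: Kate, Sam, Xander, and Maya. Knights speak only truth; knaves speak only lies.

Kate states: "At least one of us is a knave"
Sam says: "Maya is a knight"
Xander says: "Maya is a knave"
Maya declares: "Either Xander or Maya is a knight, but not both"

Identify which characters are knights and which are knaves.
Kate is a knight.
Sam is a knight.
Xander is a knave.
Maya is a knight.

Verification:
- Kate (knight) says "At least one of us is a knave" - this is TRUE because Xander is a knave.
- Sam (knight) says "Maya is a knight" - this is TRUE because Maya is a knight.
- Xander (knave) says "Maya is a knave" - this is FALSE (a lie) because Maya is a knight.
- Maya (knight) says "Either Xander or Maya is a knight, but not both" - this is TRUE because Xander is a knave and Maya is a knight.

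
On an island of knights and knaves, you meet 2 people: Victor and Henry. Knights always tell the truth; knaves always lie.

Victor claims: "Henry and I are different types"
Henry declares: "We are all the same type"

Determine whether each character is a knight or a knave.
Victor is a knight.
Henry is a knave.

Verification:
- Victor (knight) says "Henry and I are different types" - this is TRUE because Victor is a knight and Henry is a knave.
- Henry (knave) says "We are all the same type" - this is FALSE (a lie) because Victor is a knight and Henry is a knave.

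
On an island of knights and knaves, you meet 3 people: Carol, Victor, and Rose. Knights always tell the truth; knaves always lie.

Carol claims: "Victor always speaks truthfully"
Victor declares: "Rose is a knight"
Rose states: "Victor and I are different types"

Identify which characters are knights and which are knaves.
Carol is a knave.
Victor is a knave.
Rose is a knave.

Verification:
- Carol (knave) says "Victor always speaks truthfully" - this is FALSE (a lie) because Victor is a knave.
- Victor (knave) says "Rose is a knight" - this is FALSE (a lie) because Rose is a knave.
- Rose (knave) says "Victor and I are different types" - this is FALSE (a lie) because Rose is a knave and Victor is a knave.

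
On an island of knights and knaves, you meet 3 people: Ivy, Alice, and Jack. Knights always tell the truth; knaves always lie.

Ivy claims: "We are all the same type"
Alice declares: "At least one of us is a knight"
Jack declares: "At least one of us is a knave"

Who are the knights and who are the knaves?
Ivy is a knave.
Alice is a knight.
Jack is a knight.

Verification:
- Ivy (knave) says "We are all the same type" - this is FALSE (a lie) because Alice and Jack are knights and Ivy is a knave.
- Alice (knight) says "At least one of us is a knight" - this is TRUE because Alice and Jack are knights.
- Jack (knight) says "At least one of us is a knave" - this is TRUE because Ivy is a knave.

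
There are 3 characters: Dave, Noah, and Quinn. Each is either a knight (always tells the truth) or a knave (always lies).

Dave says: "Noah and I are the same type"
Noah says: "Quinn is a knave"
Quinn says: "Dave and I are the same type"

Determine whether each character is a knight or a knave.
Dave is a knight.
Noah is a knight.
Quinn is a knave.

Verification:
- Dave (knight) says "Noah and I are the same type" - this is TRUE because Dave is a knight and Noah is a knight.
- Noah (knight) says "Quinn is a knave" - this is TRUE because Quinn is a knave.
- Quinn (knave) says "Dave and I are the same type" - this is FALSE (a lie) because Quinn is a knave and Dave is a knight.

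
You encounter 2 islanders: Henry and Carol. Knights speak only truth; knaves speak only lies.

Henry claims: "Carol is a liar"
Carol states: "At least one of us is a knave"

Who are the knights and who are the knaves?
Henry is a knave.
Carol is a knight.

Verification:
- Henry (knave) says "Carol is a liar" - this is FALSE (a lie) because Carol is a knight.
- Carol (knight) says "At least one of us is a knave" - this is TRUE because Henry is a knave.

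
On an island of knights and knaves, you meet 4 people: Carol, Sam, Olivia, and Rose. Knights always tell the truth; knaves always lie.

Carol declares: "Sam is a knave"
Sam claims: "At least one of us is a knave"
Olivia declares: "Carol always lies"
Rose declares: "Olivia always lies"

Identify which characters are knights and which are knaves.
Carol is a knave.
Sam is a knight.
Olivia is a knight.
Rose is a knave.

Verification:
- Carol (knave) says "Sam is a knave" - this is FALSE (a lie) because Sam is a knight.
- Sam (knight) says "At least one of us is a knave" - this is TRUE because Carol and Rose are knaves.
- Olivia (knight) says "Carol always lies" - this is TRUE because Carol is a knave.
- Rose (knave) says "Olivia always lies" - this is FALSE (a lie) because Olivia is a knight.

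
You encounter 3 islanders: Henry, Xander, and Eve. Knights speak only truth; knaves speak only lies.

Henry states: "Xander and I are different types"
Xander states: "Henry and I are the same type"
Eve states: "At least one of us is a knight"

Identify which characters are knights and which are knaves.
Henry is a knight.
Xander is a knave.
Eve is a knight.

Verification:
- Henry (knight) says "Xander and I are different types" - this is TRUE because Henry is a knight and Xander is a knave.
- Xander (knave) says "Henry and I are the same type" - this is FALSE (a lie) because Xander is a knave and Henry is a knight.
- Eve (knight) says "At least one of us is a knight" - this is TRUE because Henry and Eve are knights.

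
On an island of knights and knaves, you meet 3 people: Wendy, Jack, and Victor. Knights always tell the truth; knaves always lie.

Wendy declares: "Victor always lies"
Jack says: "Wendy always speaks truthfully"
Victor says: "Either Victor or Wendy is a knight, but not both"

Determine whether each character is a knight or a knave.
Wendy is a knave.
Jack is a knave.
Victor is a knight.

Verification:
- Wendy (knave) says "Victor always lies" - this is FALSE (a lie) because Victor is a knight.
- Jack (knave) says "Wendy always speaks truthfully" - this is FALSE (a lie) because Wendy is a knave.
- Victor (knight) says "Either Victor or Wendy is a knight, but not both" - this is TRUE because Victor is a knight and Wendy is a knave.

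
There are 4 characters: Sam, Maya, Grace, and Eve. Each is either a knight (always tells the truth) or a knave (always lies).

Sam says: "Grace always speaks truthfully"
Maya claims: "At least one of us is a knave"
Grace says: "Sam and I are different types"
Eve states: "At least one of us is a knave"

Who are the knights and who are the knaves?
Sam is a knave.
Maya is a knight.
Grace is a knave.
Eve is a knight.

Verification:
- Sam (knave) says "Grace always speaks truthfully" - this is FALSE (a lie) because Grace is a knave.
- Maya (knight) says "At least one of us is a knave" - this is TRUE because Sam and Grace are knaves.
- Grace (knave) says "Sam and I are different types" - this is FALSE (a lie) because Grace is a knave and Sam is a knave.
- Eve (knight) says "At least one of us is a knave" - this is TRUE because Sam and Grace are knaves.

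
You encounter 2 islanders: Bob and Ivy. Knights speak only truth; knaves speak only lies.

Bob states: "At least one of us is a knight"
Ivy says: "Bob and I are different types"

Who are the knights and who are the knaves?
Bob is a knave.
Ivy is a knave.

Verification:
- Bob (knave) says "At least one of us is a knight" - this is FALSE (a lie) because no one is a knight.
- Ivy (knave) says "Bob and I are different types" - this is FALSE (a lie) because Ivy is a knave and Bob is a knave.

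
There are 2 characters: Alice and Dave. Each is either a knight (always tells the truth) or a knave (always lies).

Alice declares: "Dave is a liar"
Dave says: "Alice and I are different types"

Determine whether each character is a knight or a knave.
Alice is a knave.
Dave is a knight.

Verification:
- Alice (knave) says "Dave is a liar" - this is FALSE (a lie) because Dave is a knight.
- Dave (knight) says "Alice and I are different types" - this is TRUE because Dave is a knight and Alice is a knave.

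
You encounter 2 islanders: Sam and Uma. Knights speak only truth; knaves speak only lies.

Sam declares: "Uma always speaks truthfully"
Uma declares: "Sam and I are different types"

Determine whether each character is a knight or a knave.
Sam is a knave.
Uma is a knave.

Verification:
- Sam (knave) says "Uma always speaks truthfully" - this is FALSE (a lie) because Uma is a knave.
- Uma (knave) says "Sam and I are different types" - this is FALSE (a lie) because Uma is a knave and Sam is a knave.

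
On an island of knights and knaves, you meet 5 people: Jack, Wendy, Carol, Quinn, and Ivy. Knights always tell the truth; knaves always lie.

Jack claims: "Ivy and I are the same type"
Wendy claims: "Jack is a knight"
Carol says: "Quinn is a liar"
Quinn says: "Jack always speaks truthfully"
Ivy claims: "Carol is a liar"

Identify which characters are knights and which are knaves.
Jack is a knight.
Wendy is a knight.
Carol is a knave.
Quinn is a knight.
Ivy is a knight.

Verification:
- Jack (knight) says "Ivy and I are the same type" - this is TRUE because Jack is a knight and Ivy is a knight.
- Wendy (knight) says "Jack is a knight" - this is TRUE because Jack is a knight.
- Carol (knave) says "Quinn is a liar" - this is FALSE (a lie) because Quinn is a knight.
- Quinn (knight) says "Jack always speaks truthfully" - this is TRUE because Jack is a knight.
- Ivy (knight) says "Carol is a liar" - this is TRUE because Carol is a knave.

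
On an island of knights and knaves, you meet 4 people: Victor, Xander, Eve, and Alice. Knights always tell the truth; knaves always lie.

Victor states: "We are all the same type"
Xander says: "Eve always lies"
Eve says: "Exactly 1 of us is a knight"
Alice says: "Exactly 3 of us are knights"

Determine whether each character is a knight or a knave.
Victor is a knave.
Xander is a knave.
Eve is a knight.
Alice is a knave.

Verification:
- Victor (knave) says "We are all the same type" - this is FALSE (a lie) because Eve is a knight and Victor, Xander, and Alice are knaves.
- Xander (knave) says "Eve always lies" - this is FALSE (a lie) because Eve is a knight.
- Eve (knight) says "Exactly 1 of us is a knight" - this is TRUE because there are 1 knights.
- Alice (knave) says "Exactly 3 of us are knights" - this is FALSE (a lie) because there are 1 knights.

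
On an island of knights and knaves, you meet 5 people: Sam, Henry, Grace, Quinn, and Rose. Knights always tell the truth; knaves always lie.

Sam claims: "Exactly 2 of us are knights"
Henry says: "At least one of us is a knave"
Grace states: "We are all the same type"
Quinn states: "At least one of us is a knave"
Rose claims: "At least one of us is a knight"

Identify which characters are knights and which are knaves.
Sam is a knave.
Henry is a knight.
Grace is a knave.
Quinn is a knight.
Rose is a knight.

Verification:
- Sam (knave) says "Exactly 2 of us are knights" - this is FALSE (a lie) because there are 3 knights.
- Henry (knight) says "At least one of us is a knave" - this is TRUE because Sam and Grace are knaves.
- Grace (knave) says "We are all the same type" - this is FALSE (a lie) because Henry, Quinn, and Rose are knights and Sam and Grace are knaves.
- Quinn (knight) says "At least one of us is a knave" - this is TRUE because Sam and Grace are knaves.
- Rose (knight) says "At least one of us is a knight" - this is TRUE because Henry, Quinn, and Rose are knights.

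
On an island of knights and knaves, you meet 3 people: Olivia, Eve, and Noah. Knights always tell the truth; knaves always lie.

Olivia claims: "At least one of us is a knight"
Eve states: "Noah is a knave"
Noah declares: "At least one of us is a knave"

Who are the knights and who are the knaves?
Olivia is a knight.
Eve is a knave.
Noah is a knight.

Verification:
- Olivia (knight) says "At least one of us is a knight" - this is TRUE because Olivia and Noah are knights.
- Eve (knave) says "Noah is a knave" - this is FALSE (a lie) because Noah is a knight.
- Noah (knight) says "At least one of us is a knave" - this is TRUE because Eve is a knave.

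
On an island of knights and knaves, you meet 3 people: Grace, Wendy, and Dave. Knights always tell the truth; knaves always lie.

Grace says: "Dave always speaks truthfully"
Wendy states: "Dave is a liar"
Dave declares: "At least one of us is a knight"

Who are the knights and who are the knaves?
Grace is a knight.
Wendy is a knave.
Dave is a knight.

Verification:
- Grace (knight) says "Dave always speaks truthfully" - this is TRUE because Dave is a knight.
- Wendy (knave) says "Dave is a liar" - this is FALSE (a lie) because Dave is a knight.
- Dave (knight) says "At least one of us is a knight" - this is TRUE because Grace and Dave are knights.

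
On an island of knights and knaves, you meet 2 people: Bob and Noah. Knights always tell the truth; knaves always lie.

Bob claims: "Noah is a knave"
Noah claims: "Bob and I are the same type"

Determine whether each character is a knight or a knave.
Bob is a knight.
Noah is a knave.

Verification:
- Bob (knight) says "Noah is a knave" - this is TRUE because Noah is a knave.
- Noah (knave) says "Bob and I are the same type" - this is FALSE (a lie) because Noah is a knave and Bob is a knight.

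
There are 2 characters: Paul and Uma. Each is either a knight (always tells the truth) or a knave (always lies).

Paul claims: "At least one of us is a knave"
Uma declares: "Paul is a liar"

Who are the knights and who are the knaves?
Paul is a knight.
Uma is a knave.

Verification:
- Paul (knight) says "At least one of us is a knave" - this is TRUE because Uma is a knave.
- Uma (knave) says "Paul is a liar" - this is FALSE (a lie) because Paul is a knight.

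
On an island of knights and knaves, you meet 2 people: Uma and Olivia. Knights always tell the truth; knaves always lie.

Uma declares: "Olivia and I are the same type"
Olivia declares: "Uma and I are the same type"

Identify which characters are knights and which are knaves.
Uma is a knight.
Olivia is a knight.

Verification:
- Uma (knight) says "Olivia and I are the same type" - this is TRUE because Uma is a knight and Olivia is a knight.
- Olivia (knight) says "Uma and I are the same type" - this is TRUE because Olivia is a knight and Uma is a knight.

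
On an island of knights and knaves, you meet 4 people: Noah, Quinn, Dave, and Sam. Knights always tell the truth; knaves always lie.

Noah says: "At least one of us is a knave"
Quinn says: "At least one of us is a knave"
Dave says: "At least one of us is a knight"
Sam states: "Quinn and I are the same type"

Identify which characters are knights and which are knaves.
Noah is a knight.
Quinn is a knight.
Dave is a knight.
Sam is a knave.

Verification:
- Noah (knight) says "At least one of us is a knave" - this is TRUE because Sam is a knave.
- Quinn (knight) says "At least one of us is a knave" - this is TRUE because Sam is a knave.
- Dave (knight) says "At least one of us is a knight" - this is TRUE because Noah, Quinn, and Dave are knights.
- Sam (knave) says "Quinn and I are the same type" - this is FALSE (a lie) because Sam is a knave and Quinn is a knight.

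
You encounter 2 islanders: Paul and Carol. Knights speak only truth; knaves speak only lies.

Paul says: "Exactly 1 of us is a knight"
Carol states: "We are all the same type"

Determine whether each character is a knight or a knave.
Paul is a knight.
Carol is a knave.

Verification:
- Paul (knight) says "Exactly 1 of us is a knight" - this is TRUE because there are 1 knights.
- Carol (knave) says "We are all the same type" - this is FALSE (a lie) because Paul is a knight and Carol is a knave.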